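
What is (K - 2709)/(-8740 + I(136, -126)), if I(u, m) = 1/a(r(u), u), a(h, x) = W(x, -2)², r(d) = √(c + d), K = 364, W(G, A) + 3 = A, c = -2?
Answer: 58625/218499 ≈ 0.26831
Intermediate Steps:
W(G, A) = -3 + A
r(d) = √(-2 + d)
a(h, x) = 25 (a(h, x) = (-3 - 2)² = (-5)² = 25)
I(u, m) = 1/25
(K - 2709)/(-8740 + I(136, -126)) = (364 - 2709)/(-8740 + 1/25) = -2345/(-218499/25) = -2345*(-25/218499) = 58625/218499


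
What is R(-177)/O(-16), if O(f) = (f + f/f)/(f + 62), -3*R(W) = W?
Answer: -2714/15 ≈ -180.93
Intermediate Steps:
R(W) = -W/3
O(f) = (1 + f)/(62 + f) (O(f) = (f + 1)/(62 + f) = (1 + f)/(62 + f))
R(-177)/O(-16) = (-1/3*(-177))/(((1 - 16)/(62 - 16))) = 59/((-15/46)) = 59/(((1/46)*(-15))) = 59/(-15/46) = 59*(-46/15) = -2714/15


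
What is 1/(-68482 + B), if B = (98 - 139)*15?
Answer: -1/69097 ≈ -1.4472e-5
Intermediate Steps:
B = -615 (B = -41*15 = -615)
1/(-68482 + B) = 1/(-68482 - 615) = 1/(-69097) = -1/69097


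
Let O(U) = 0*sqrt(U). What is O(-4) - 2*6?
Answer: -12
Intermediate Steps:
O(U) = 0
O(-4) - 2*6 = 0 - 2*6 = 0 - 12 = -12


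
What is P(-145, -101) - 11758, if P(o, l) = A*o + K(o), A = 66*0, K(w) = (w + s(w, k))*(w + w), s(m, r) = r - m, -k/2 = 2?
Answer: -10598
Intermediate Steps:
k = -4 (k = -2*2 = -4)
K(w) = -8*w (K(w) = (w + (-4 - w))*(w + w) = -8*w)
A = 0
P(o, l) = -8*o (P(o, l) = 0*o - 8*o = 0 - 8*o = -8*o)
P(-145, -101) - 11758 = -8*(-145) - 11758 = 1160 - 11758 = -10598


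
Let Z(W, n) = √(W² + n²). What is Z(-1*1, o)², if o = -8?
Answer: 65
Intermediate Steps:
Z(-1*1, o)² = (√((-1*1)² + (-8)²))² = (√((-1)² + 64))² = (√(1 + 64))² = (√65)² = 65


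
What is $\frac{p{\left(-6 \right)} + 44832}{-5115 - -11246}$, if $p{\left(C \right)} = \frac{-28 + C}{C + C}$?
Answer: $\frac{269009}{36786} \approx 7.3128$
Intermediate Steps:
$p{\left(C \right)} = \frac{-28 + C}{2 C}$
$\frac{p{\left(-6 \right)} + 44832}{-5115 - -11246} = \frac{\frac{-28 - 6}{2 \left(-6\right)} + 44832}{-5115 - -11246} = \frac{\frac{1}{2} \left(- \frac{1}{6}\right) \left(-34\right) + 44832}{-5115 + \left(-7525 + 18771\right)} = \frac{\frac{17}{6} + 44832}{-5115 + 11246} = \frac{269009}{6 \cdot 6131} = \frac{269009}{6} \cdot \frac{1}{6131} = \frac{269009}{36786}$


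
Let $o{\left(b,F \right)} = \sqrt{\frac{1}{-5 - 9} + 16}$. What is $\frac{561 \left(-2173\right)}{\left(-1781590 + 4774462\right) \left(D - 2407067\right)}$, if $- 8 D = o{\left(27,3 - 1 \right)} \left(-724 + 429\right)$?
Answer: $\frac{9958979749264}{58852996816690458637} + \frac{10897595 \sqrt{3122}}{58852996816690458637} \approx 1.6923 \cdot 10^{-7}$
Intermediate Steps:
$o{\left(b,F \right)} = \frac{\sqrt{3122}}{14}$ ($o{\left(b,F \right)} = \sqrt{\frac{1}{-14} + 16} = \sqrt{- \frac{1}{14} + 16} = \sqrt{\frac{223}{14}} = \frac{\sqrt{3122}}{14}$)
$D = \frac{295 \sqrt{3122}}{112}$ ($D = - \frac{\frac{\sqrt{3122}}{14} \left(-724 + 429\right)}{8} = - \frac{\frac{\sqrt{3122}}{14} \left(-295\right)}{8} = - \frac{\left(- \frac{295}{14}\right) \sqrt{3122}}{8} = \frac{295 \sqrt{3122}}{112} \approx 147.17$)
$\frac{561 \left(-2173\right)}{\left(-1781590 + 4774462\right) \left(D - 2407067\right)} = \frac{561 \left(-2173\right)}{\left(-1781590 + 4774462\right) \left(\frac{295 \sqrt{3122}}{112} - 2407067\right)} = - \frac{1219053}{2992872 \left(-2407067 + \frac{295 \sqrt{3122}}{112}\right)} = - \frac{1219053}{-7204043426424 + \frac{110362155 \sqrt{3122}}{14}}$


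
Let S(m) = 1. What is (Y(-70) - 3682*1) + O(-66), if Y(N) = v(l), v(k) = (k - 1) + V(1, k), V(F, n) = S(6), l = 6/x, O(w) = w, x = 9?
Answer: -11242/3 ≈ -3747.3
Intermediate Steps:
l = ⅔ (l = 6/9 = 6*(⅑) = ⅔ ≈ 0.66667)
V(F, n) = 1
v(k) = k (v(k) = (k - 1) + 1 = (-1 + k) + 1 = k)
Y(N) = ⅔
(Y(-70) - 3682*1) + O(-66) = (⅔ - 3682*1) - 66 = (⅔ - 3682) - 66 = -11044/3 - 66 = -11242/3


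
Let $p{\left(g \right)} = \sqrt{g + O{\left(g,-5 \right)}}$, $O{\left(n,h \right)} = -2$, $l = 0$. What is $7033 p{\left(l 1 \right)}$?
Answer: $7033 i \sqrt{2} \approx 9946.2 i$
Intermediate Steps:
$p{\left(g \right)} = \sqrt{-2 + g}$ ($p{\left(g \right)} = \sqrt{g - 2} = \sqrt{-2 + g}$)
$7033 p{\left(l 1 \right)} = 7033 \sqrt{-2 + 0 \cdot 1} = 7033 \sqrt{-2 + 0} = 7033 \sqrt{-2} = 7033 i \sqrt{2}$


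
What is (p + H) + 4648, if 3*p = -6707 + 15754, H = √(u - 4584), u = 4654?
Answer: 22991/3 + √70 ≈ 7672.0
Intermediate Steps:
H = √70 (H = √(4654 - 4584) = √70 ≈ 8.3666)
p = 9047/3 (p = (-6707 + 15754)/3 = (⅓)*9047 = 9047/3 ≈ 3015.7)
(p + H) + 4648 = (9047/3 + √70) + 4648 = 22991/3 + √70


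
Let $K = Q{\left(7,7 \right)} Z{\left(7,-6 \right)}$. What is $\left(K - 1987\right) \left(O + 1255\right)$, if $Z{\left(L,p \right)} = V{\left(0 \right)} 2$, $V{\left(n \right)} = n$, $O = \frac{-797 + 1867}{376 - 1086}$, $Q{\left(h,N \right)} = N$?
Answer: $- \frac{176839026}{71} \approx -2.4907 \cdot 10^{6}$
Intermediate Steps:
$O = - \frac{107}{71}$ ($O = \frac{1070}{-710} = 1070 \left(- \frac{1}{710}\right) = - \frac{107}{71} \approx -1.507$)
$Z{\left(L,p \right)} = 0$ ($Z{\left(L,p \right)} = 0 \cdot 2 = 0$)
$K = 0$ ($K = 7 \cdot 0 = 0$)
$\left(K - 1987\right) \left(O + 1255\right) = \left(0 - 1987\right) \left(- \frac{107}{71} + 1255\right) = \left(-1987\right) \frac{88998}{71} = - \frac{176839026}{71}$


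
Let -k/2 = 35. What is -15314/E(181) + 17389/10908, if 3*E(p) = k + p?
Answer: -166401719/403596 ≈ -412.30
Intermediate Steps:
k = -70 (k = -2*35 = -70)
E(p) = -70/3 + p/3 (E(p) = (-70 + p)/3 = -70/3 + p/3)
-15314/E(181) + 17389/10908 = -15314/(-70/3 + (⅓)*181) + 17389/10908 = -15314/(-70/3 + 181/3) + 17389*(1/10908) = -15314/37 + 17389/10908 = -166401719/403596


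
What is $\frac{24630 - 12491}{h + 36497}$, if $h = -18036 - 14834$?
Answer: $\frac{12139}{3627} \approx 3.3468$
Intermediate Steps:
$h = -32870$ ($h = -18036 - 14834 = -32870$)
$\frac{24630 - 12491}{h + 36497} = \frac{24630 - 12491}{-32870 + 36497} = \frac{12139}{3627}$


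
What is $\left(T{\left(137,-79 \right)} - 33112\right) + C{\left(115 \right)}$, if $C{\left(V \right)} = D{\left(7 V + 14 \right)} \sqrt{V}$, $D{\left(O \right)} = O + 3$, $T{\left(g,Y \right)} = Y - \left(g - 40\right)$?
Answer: $-33288 + 822 \sqrt{115} \approx -24473.0$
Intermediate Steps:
$T{\left(g,Y \right)} = 40 + Y - g$ ($T{\left(g,Y \right)} = Y - \left(-40 + g\right) = 40 + Y - g$)
$D{\left(O \right)} = 3 + O$
$C{\left(V \right)} = \sqrt{V} \left(17 + 7 V\right)$ ($C{\left(V \right)} = \left(3 + \left(7 V + 14\right)\right) \sqrt{V} = \left(3 + \left(14 + 7 V\right)\right) \sqrt{V} = \left(17 + 7 V\right) \sqrt{V} = \sqrt{V} \left(17 + 7 V\right)$)
$\left(T{\left(137,-79 \right)} - 33112\right) + C{\left(115 \right)} = \left(\left(40 - 79 - 137\right) - 33112\right) + \sqrt{115} \left(17 + 7 \cdot 115\right) = \left(\left(40 - 79 - 137\right) - 33112\right) + \sqrt{115} \left(17 + 805\right) = \left(-176 - 33112\right) + \sqrt{115} \cdot 822 = -33288 + 822 \sqrt{115}$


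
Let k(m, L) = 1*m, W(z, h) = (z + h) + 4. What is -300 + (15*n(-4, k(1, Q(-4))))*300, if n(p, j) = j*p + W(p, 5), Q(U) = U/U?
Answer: 4200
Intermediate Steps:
W(z, h) = 4 + h + z (W(z, h) = (h + z) + 4 = 4 + h + z)
Q(U) = 1
k(m, L) = m
n(p, j) = 9 + p + j*p (n(p, j) = j*p + (4 + 5 + p) = j*p + (9 + p) = 9 + p + j*p)
-300 + (15*n(-4, k(1, Q(-4))))*300 = -300 + (15*(9 - 4 + 1*(-4)))*300 = -300 + (15*(9 - 4 - 4))*300 = -300 + (15*1)*300 = -300 + 15*300 = -300 + 4500 = 4200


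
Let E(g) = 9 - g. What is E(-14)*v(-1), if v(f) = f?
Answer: -23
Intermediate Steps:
E(-14)*v(-1) = (9 - 1*(-14))*(-1) = (9 + 14)*(-1) = 23*(-1) = -23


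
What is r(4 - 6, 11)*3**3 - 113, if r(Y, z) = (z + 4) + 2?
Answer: 346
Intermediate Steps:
r(Y, z) = 6 + z (r(Y, z) = (4 + z) + 2 = 6 + z)
r(4 - 6, 11)*3**3 - 113 = (6 + 11)*3**3 - 113 = 17*27 - 113 = 459 - 113 = 346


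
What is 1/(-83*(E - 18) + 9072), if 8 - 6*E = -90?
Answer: 3/27631 ≈ 0.00010857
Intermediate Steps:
E = 49/3 (E = 4/3 - 1/6*(-90) = 4/3 + 15 = 49/3 ≈ 16.333)
1/(-83*(E - 18) + 9072) = 1/(-83*(49/3 - 18) + 9072) = 1/(-83*(-5/3) + 9072) = 1/(415/3 + 9072) = 1/(27631/3) = 3/27631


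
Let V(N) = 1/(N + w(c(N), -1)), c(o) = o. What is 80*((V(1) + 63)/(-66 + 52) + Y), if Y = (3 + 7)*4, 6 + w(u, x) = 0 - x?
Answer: 19890/7 ≈ 2841.4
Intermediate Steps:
w(u, x) = -6 - x (w(u, x) = -6 + (0 - x) = -6 - x)
V(N) = 1/(-5 + N) (V(N) = 1/(N + (-6 - 1*(-1))) = 1/(N + (-6 + 1)) = 1/(N - 5) = 1/(-5 + N))
Y = 40 (Y = 10*4 = 40)
80*((V(1) + 63)/(-66 + 52) + Y) = 80*((1/(-5 + 1) + 63)/(-66 + 52) + 40) = 80*((1/(-4) + 63)/(-14) + 40) = 80*((-¼ + 63)*(-1/14) + 40) = 80*((251/4)*(-1/14) + 40) = 80*(-251/56 + 40) = 80*(1989/56) = 19890/7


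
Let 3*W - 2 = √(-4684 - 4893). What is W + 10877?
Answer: 32633/3 + I*√9577/3 ≈ 10878.0 + 32.621*I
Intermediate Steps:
W = ⅔ + I*√9577/3 (W = ⅔ + √(-4684 - 4893)/3 = ⅔ + √(-9577)/3 = ⅔ + (I*√9577)/3 = ⅔ + I*√9577/3 ≈ 0.66667 + 32.621*I)
W + 10877 = (⅔ + I*√9577/3) + 10877 = 32633/3 + I*√9577/3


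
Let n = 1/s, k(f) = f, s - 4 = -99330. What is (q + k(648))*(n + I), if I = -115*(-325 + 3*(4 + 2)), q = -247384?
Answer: -432615111996872/49663 ≈ -8.7110e+9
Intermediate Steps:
s = -99326 (s = 4 - 99330 = -99326)
I = 35305 (I = -115*(-325 + 3*6) = -115*(-325 + 18) = -115*(-307) = 35305)
n = -1/99326 (n = 1/(-99326) = -1/99326 ≈ -1.0068e-5)
(q + k(648))*(n + I) = (-247384 + 648)*(-1/99326 + 35305) = -246736*3506704429/99326 = -432615111996872/49663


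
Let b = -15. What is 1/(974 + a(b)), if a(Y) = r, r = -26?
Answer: 1/948 ≈ 0.0010549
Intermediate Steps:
a(Y) = -26
1/(974 + a(b)) = 1/(974 - 26) = 1/948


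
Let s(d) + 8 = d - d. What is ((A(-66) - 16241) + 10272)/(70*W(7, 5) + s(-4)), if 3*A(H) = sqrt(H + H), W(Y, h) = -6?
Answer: 5969/428 - I*sqrt(33)/642 ≈ 13.946 - 0.0089479*I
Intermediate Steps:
s(d) = -8 (s(d) = -8 + (d - d) = -8 + 0 = -8)
A(H) = sqrt(2)*sqrt(H)/3 (A(H) = sqrt(H + H)/3 = sqrt(2*H)/3 = (sqrt(2)*sqrt(H))/3 = sqrt(2)*sqrt(H)/3)
((A(-66) - 16241) + 10272)/(70*W(7, 5) + s(-4)) = ((sqrt(2)*sqrt(-66)/3 - 16241) + 10272)/(70*(-6) - 8) = ((sqrt(2)*(I*sqrt(66))/3 - 16241) + 10272)/(-420 - 8) = ((2*I*sqrt(33)/3 - 16241) + 10272)/(-428) = ((-16241 + 2*I*sqrt(33)/3) + 10272)*(-1/428) = (-5969 + 2*I*sqrt(33)/3)*(-1/428) = 5969/428 - I*sqrt(33)/642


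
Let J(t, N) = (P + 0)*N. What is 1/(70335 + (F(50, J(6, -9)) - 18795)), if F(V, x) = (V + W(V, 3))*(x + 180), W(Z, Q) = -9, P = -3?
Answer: 1/60027 ≈ 1.6659e-5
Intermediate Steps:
J(t, N) = -3*N (J(t, N) = (-3 + 0)*N = -3*N)
F(V, x) = (-9 + V)*(180 + x) (F(V, x) = (V - 9)*(x + 180) = (-9 + V)*(180 + x))
1/(70335 + (F(50, J(6, -9)) - 18795)) = 1/(70335 + ((-1620 - (-27)*(-9) + 180*50 + 50*(-3*(-9))) - 18795)) = 1/(70335 + ((-1620 - 9*27 + 9000 + 50*27) - 18795)) = 1/(70335 + ((-1620 - 243 + 9000 + 1350) - 18795)) = 1/(70335 + (8487 - 18795)) = 1/(70335 - 10308) = 1/60027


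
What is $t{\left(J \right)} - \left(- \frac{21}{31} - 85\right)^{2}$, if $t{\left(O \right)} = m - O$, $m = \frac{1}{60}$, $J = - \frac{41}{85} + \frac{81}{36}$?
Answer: $- \frac{3598569533}{490110} \approx -7342.4$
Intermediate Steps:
$J = \frac{601}{340}$ ($J = \left(-41\right) \frac{1}{85} + 81 \cdot \frac{1}{36} = - \frac{41}{85} + \frac{9}{4} = \frac{601}{340} \approx 1.7676$)
$m = \frac{1}{60} \approx 0.016667$
$t{\left(O \right)} = \frac{1}{60} - O$
$t{\left(J \right)} - \left(- \frac{21}{31} - 85\right)^{2} = \left(\frac{1}{60} - \frac{601}{340}\right) - \left(- \frac{21}{31} - 85\right)^{2} = \left(\frac{1}{60} - \frac{601}{340}\right) - \left(\left(-21\right) \frac{1}{31} - 85\right)^{2} = - \frac{893}{510} - \left(- \frac{21}{31} - 85\right)^{2} = - \frac{893}{510} - \left(- \frac{2656}{31}\right)^{2} = - \frac{893}{510} - \frac{7054336}{961} = - \frac{3598569533}{490110}$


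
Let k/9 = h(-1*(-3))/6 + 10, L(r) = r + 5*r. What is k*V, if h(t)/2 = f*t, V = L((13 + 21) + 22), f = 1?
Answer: 33264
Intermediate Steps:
L(r) = 6*r
V = 336 (V = 6*((13 + 21) + 22) = 6*(34 + 22) = 6*56 = 336)
h(t) = 2*t (h(t) = 2*(1*t) = 2*t)
k = 99 (k = 9*((2*(-1*(-3)))/6 + 10) = 9*((2*3)*(1/6) + 10) = 9*(6*(1/6) + 10) = 9*(1 + 10) = 9*11 = 99)
k*V = 99*336 = 33264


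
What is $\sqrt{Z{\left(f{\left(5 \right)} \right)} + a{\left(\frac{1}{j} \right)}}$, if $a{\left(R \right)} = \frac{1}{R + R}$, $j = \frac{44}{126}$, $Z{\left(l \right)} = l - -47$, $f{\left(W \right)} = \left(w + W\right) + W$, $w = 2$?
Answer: $\frac{4 \sqrt{1631}}{21} \approx 7.6925$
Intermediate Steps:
$f{\left(W \right)} = 2 + 2 W$ ($f{\left(W \right)} = \left(2 + W\right) + W = 2 + 2 W$)
$Z{\left(l \right)} = 47 + l$ ($Z{\left(l \right)} = l + 47 = 47 + l$)
$j = \frac{22}{63}$ ($j = 44 \cdot \frac{1}{126} = \frac{22}{63} \approx 0.34921$)
$a{\left(R \right)} = \frac{1}{2 R}$
$\sqrt{Z{\left(f{\left(5 \right)} \right)} + a{\left(\frac{1}{j} \right)}} = \sqrt{\left(47 + \left(2 + 2 \cdot 5\right)\right) + \frac{1}{2 \frac{1}{\frac{22}{63}}}} = \sqrt{\left(47 + \left(2 + 10\right)\right) + \frac{1}{2 \cdot \frac{63}{22}}} = \sqrt{\left(47 + 12\right) + \frac{1}{2} \cdot \frac{22}{63}} = \sqrt{59 + \frac{11}{63}} = \sqrt{\frac{3728}{63}} = \frac{4 \sqrt{1631}}{21}$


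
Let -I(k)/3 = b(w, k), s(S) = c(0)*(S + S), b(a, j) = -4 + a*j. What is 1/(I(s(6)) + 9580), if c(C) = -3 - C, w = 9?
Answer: 1/10564 ≈ 9.4661e-5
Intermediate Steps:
s(S) = -6*S (s(S) = (-3 - 1*0)*(S + S) = (-3 + 0)*(2*S) = -6*S)
I(k) = 12 - 27*k (I(k) = -3*(-4 + 9*k) = 12 - 27*k)
1/(I(s(6)) + 9580) = 1/((12 - (-162)*6) + 9580) = 1/((12 - 27*(-36)) + 9580) = 1/((12 + 972) + 9580) = 1/(984 + 9580) = 1/10564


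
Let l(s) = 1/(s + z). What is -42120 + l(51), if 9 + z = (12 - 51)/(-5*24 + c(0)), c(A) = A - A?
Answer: -71309120/1693 ≈ -42120.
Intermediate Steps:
c(A) = 0
z = -347/40 (z = -9 + (12 - 51)/(-5*24 + 0) = -9 - 39/(-120 + 0) = -9 - 39/(-120) = -9 - 39*(-1/120) = -9 + 13/40 = -347/40 ≈ -8.6750)
l(s) = 1/(-347/40 + s) (l(s) = 1/(s - 347/40) = 1/(-347/40 + s))
-42120 + l(51) = -42120 + 40/(-347 + 40*51) = -42120 + 40/(-347 + 2040) = -42120 + 40/1693 = -71309120/1693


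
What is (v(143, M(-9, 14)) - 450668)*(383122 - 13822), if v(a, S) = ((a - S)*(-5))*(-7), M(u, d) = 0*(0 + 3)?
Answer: -164583345900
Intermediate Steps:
M(u, d) = 0 (M(u, d) = 0*3 = 0)
v(a, S) = -35*S + 35*a (v(a, S) = (-5*a + 5*S)*(-7) = -35*S + 35*a)
(v(143, M(-9, 14)) - 450668)*(383122 - 13822) = ((-35*0 + 35*143) - 450668)*(383122 - 13822) = ((0 + 5005) - 450668)*369300 = (5005 - 450668)*369300 = -445663*369300 = -164583345900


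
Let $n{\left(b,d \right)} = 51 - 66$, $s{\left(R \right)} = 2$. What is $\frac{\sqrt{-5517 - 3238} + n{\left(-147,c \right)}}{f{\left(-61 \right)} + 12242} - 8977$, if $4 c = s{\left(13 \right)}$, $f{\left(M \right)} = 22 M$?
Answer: $- \frac{19569863}{2180} + \frac{i \sqrt{8755}}{10900} \approx -8977.0 + 0.0085842 i$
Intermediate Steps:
$c = \frac{1}{2}$ ($c = \frac{1}{4} \cdot 2 = \frac{1}{2} \approx 0.5$)
$n{\left(b,d \right)} = -15$ ($n{\left(b,d \right)} = 51 - 66 = -15$)
$\frac{\sqrt{-5517 - 3238} + n{\left(-147,c \right)}}{f{\left(-61 \right)} + 12242} - 8977 = \frac{\sqrt{-5517 - 3238} - 15}{22 \left(-61\right) + 12242} - 8977 = \frac{\sqrt{-8755} - 15}{-1342 + 12242} - 8977 = \frac{i \sqrt{8755} - 15}{10900} - 8977 = \left(-15 + i \sqrt{8755}\right) \frac{1}{10900} - 8977 = \left(- \frac{3}{2180} + \frac{i \sqrt{8755}}{10900}\right) - 8977 = - \frac{19569863}{2180} + \frac{i \sqrt{8755}}{10900}$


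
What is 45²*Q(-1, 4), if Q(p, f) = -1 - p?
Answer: 0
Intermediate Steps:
45²*Q(-1, 4) = 45²*(-1 - 1*(-1)) = 2025*(-1 + 1) = 2025*0 = 0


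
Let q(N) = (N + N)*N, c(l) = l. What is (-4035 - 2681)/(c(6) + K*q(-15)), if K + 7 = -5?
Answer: 3358/2697 ≈ 1.2451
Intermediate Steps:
K = -12 (K = -7 - 5 = -12)
q(N) = 2*N**2 (q(N) = (2*N)*N = 2*N**2)
(-4035 - 2681)/(c(6) + K*q(-15)) = (-4035 - 2681)/(6 - 24*(-15)**2) = -6716/(6 - 24*225) = -6716/(6 - 12*450) = -6716/(6 - 5400) = -6716/(-5394) = -6716*(-1/5394) = 3358/2697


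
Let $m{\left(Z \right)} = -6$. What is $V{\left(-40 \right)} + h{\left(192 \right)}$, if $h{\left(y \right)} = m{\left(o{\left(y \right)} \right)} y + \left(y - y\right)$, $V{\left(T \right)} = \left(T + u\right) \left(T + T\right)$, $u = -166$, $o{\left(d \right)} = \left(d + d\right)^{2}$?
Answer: $15328$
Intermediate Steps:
$o{\left(d \right)} = 4 d^{2}$ ($o{\left(d \right)} = \left(2 d\right)^{2} = 4 d^{2}$)
$V{\left(T \right)} = 2 T \left(-166 + T\right)$ ($V{\left(T \right)} = \left(T - 166\right) \left(T + T\right) = \left(-166 + T\right) 2 T = 2 T \left(-166 + T\right)$)
$h{\left(y \right)} = - 6 y$ ($h{\left(y \right)} = - 6 y + \left(y - y\right) = - 6 y + 0 = - 6 y$)
$V{\left(-40 \right)} + h{\left(192 \right)} = 2 \left(-40\right) \left(-166 - 40\right) - 1152 = 2 \left(-40\right) \left(-206\right) - 1152 = 16480 - 1152 = 15328$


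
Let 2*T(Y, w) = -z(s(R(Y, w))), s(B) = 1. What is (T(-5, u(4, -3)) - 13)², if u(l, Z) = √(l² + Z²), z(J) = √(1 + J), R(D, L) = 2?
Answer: (26 + √2)²/4 ≈ 187.88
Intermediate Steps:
u(l, Z) = √(Z² + l²)
T(Y, w) = -√2/2 (T(Y, w) = (-√(1 + 1))/2 = (-√2)/2 = -√2/2)
(T(-5, u(4, -3)) - 13)² = (-√2/2 - 13)² = (-13 - √2/2)²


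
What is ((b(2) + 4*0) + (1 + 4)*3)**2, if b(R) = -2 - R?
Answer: 121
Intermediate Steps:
((b(2) + 4*0) + (1 + 4)*3)**2 = (((-2 - 1*2) + 4*0) + (1 + 4)*3)**2 = (((-2 - 2) + 0) + 5*3)**2 = ((-4 + 0) + 15)**2 = (-4 + 15)**2 = 11**2 = 121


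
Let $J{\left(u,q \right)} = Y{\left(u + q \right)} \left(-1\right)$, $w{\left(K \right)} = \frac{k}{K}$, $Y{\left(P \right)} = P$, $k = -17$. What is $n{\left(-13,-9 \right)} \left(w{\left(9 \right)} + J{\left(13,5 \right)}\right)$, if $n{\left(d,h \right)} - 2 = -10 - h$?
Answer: $- \frac{179}{9} \approx -19.889$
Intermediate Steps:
$n{\left(d,h \right)} = -8 - h$ ($n{\left(d,h \right)} = 2 - \left(10 + h\right) = -8 - h$)
$w{\left(K \right)} = - \frac{17}{K}$
$J{\left(u,q \right)} = - q - u$ ($J{\left(u,q \right)} = \left(u + q\right) \left(-1\right) = \left(q + u\right) \left(-1\right) = - q - u$)
$n{\left(-13,-9 \right)} \left(w{\left(9 \right)} + J{\left(13,5 \right)}\right) = \left(-8 - -9\right) \left(- \frac{17}{9} - 18\right) = \left(-8 + 9\right) \left(\left(-17\right) \frac{1}{9} - 18\right) = 1 \left(- \frac{17}{9} - 18\right) = 1 \left(- \frac{179}{9}\right) = - \frac{179}{9}$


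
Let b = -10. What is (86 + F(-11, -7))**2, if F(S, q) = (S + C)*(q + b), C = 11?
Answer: 7396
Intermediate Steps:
F(S, q) = (-10 + q)*(11 + S) (F(S, q) = (S + 11)*(q - 10) = (11 + S)*(-10 + q) = (-10 + q)*(11 + S))
(86 + F(-11, -7))**2 = (86 + (-110 - 10*(-11) + 11*(-7) - 11*(-7)))**2 = (86 + (-110 + 110 - 77 + 77))**2 = (86 + 0)**2 = 86**2 = 7396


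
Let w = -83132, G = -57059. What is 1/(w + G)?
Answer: -1/140191 ≈ -7.1331e-6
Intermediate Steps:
1/(w + G) = 1/(-83132 - 57059) = 1/(-140191) = -1/140191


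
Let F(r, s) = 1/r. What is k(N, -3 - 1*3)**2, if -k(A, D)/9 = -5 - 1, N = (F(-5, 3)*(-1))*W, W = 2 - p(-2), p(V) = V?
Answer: 2916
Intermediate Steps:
W = 4 (W = 2 - 1*(-2) = 2 + 2 = 4)
N = 4/5 (N = (-1/(-5))*4 = -1/5*(-1)*4 = (1/5)*4 = 4/5 ≈ 0.80000)
k(A, D) = 54 (k(A, D) = -9*(-5 - 1) = -9*(-6) = 54)
k(N, -3 - 1*3)**2 = 54**2 = 2916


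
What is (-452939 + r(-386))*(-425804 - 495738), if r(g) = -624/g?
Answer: 80558358682930/193 ≈ 4.1740e+11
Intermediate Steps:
(-452939 + r(-386))*(-425804 - 495738) = (-452939 - 624/(-386))*(-425804 - 495738) = (-452939 - 624*(-1/386))*(-921542) = (-452939 + 312/193)*(-921542) = -87416915/193*(-921542) = 80558358682930/193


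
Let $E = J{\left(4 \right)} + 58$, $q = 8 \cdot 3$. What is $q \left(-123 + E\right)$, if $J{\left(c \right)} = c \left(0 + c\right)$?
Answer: $-1176$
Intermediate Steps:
$J{\left(c \right)} = c^{2}$ ($J{\left(c \right)} = c c = c^{2}$)
$q = 24$
$E = 74$ ($E = 4^{2} + 58 = 16 + 58 = 74$)
$q \left(-123 + E\right) = 24 \left(-123 + 74\right) = 24 \left(-49\right) = -1176$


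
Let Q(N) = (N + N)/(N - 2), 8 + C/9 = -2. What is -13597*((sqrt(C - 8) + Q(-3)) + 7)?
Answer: -557477/5 - 95179*I*sqrt(2) ≈ -1.115e+5 - 1.346e+5*I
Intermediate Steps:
C = -90 (C = -72 + 9*(-2) = -72 - 18 = -90)
Q(N) = 2*N/(-2 + N) (Q(N) = (2*N)/(-2 + N) = 2*N/(-2 + N))
-13597*((sqrt(C - 8) + Q(-3)) + 7) = -13597*((sqrt(-90 - 8) + 2*(-3)/(-2 - 3)) + 7) = -13597*((sqrt(-98) + 2*(-3)/(-5)) + 7) = -13597*((7*I*sqrt(2) + 2*(-3)*(-1/5)) + 7) = -13597*((7*I*sqrt(2) + 6/5) + 7) = -13597*((6/5 + 7*I*sqrt(2)) + 7) = -13597*(41/5 + 7*I*sqrt(2)) = -557477/5 - 95179*I*sqrt(2)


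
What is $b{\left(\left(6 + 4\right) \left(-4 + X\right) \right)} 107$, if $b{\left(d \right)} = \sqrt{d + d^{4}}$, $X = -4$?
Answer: $428 \sqrt{2559995} \approx 6.848 \cdot 10^{5}$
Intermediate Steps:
$b{\left(\left(6 + 4\right) \left(-4 + X\right) \right)} 107 = \sqrt{\left(6 + 4\right) \left(-4 - 4\right) + \left(\left(6 + 4\right) \left(-4 - 4\right)\right)^{4}} \cdot 107 = \sqrt{10 \left(-8\right) + \left(10 \left(-8\right)\right)^{4}} \cdot 107 = \sqrt{-80 + \left(-80\right)^{4}} \cdot 107 = \sqrt{-80 + 40960000} \cdot 107 = \sqrt{40959920} \cdot 107 = 4 \sqrt{2559995} \cdot 107 = 428 \sqrt{2559995}$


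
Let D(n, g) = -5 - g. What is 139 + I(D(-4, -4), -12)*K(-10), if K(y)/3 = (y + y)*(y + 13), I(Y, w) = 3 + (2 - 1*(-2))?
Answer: -1121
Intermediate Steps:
I(Y, w) = 7 (I(Y, w) = 3 + (2 + 2) = 3 + 4 = 7)
K(y) = 6*y*(13 + y) (K(y) = 3*((y + y)*(y + 13)) = 3*((2*y)*(13 + y)) = 3*(2*y*(13 + y)) = 6*y*(13 + y))
139 + I(D(-4, -4), -12)*K(-10) = 139 + 7*(6*(-10)*(13 - 10)) = 139 + 7*(6*(-10)*3) = 139 + 7*(-180) = 139 - 1260 = -1121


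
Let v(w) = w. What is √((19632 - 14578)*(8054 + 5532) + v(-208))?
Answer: 2*√17165859 ≈ 8286.3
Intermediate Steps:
√((19632 - 14578)*(8054 + 5532) + v(-208)) = √((19632 - 14578)*(8054 + 5532) - 208) = √(5054*13586 - 208) = √(68663644 - 208) = √68663436 = 2*√17165859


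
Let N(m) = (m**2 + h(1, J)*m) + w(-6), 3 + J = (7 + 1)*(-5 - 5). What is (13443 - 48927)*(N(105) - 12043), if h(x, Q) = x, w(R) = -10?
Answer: 32751732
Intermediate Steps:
J = -83 (J = -3 + (7 + 1)*(-5 - 5) = -3 + 8*(-10) = -3 - 80 = -83)
N(m) = -10 + m + m**2 (N(m) = (m**2 + 1*m) - 10 = (m**2 + m) - 10 = (m + m**2) - 10 = -10 + m + m**2)
(13443 - 48927)*(N(105) - 12043) = (13443 - 48927)*((-10 + 105 + 105**2) - 12043) = -35484*((-10 + 105 + 11025) - 12043) = -35484*(11120 - 12043) = -35484*(-923) = 32751732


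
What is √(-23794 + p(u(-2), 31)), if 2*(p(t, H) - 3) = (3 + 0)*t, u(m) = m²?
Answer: I*√23785 ≈ 154.22*I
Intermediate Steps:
p(t, H) = 3 + 3*t/2 (p(t, H) = 3 + ((3 + 0)*t)/2 = 3 + (3*t)/2 = 3 + 3*t/2)
√(-23794 + p(u(-2), 31)) = √(-23794 + (3 + (3/2)*(-2)²)) = √(-23794 + (3 + (3/2)*4)) = √(-23794 + (3 + 6)) = √(-23794 + 9) = √(-23785) = I*√23785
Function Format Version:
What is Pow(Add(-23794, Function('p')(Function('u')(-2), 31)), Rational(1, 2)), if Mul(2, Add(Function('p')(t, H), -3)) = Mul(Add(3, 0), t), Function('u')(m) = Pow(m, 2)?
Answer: Mul(I, Pow(23785, Rational(1, 2))) ≈ Mul(154.22, I)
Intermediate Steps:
Function('p')(t, H) = Add(3, Mul(Rational(3, 2), t)) (Function('p')(t, H) = Add(3, Mul(Rational(1, 2), Mul(Add(3, 0), t))) = Add(3, Mul(Rational(1, 2), Mul(3, t))) = Add(3, Mul(Rational(3, 2), t)))
Pow(Add(-23794, Function('p')(Function('u')(-2), 31)), Rational(1, 2)) = Pow(Add(-23794, Add(3, Mul(Rational(3, 2), Pow(-2, 2)))), Rational(1, 2)) = Pow(Add(-23794, Add(3, Mul(Rational(3, 2), 4))), Rational(1, 2)) = Pow(Add(-23794, Add(3, 6)), Rational(1, 2)) = Pow(Add(-23794, 9), Rational(1, 2)) = Pow(-23785, Rational(1, 2)) = Mul(I, Pow(23785, Rational(1, 2)))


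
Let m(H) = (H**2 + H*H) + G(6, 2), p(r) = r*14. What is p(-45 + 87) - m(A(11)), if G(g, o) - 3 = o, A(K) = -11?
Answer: 341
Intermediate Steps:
G(g, o) = 3 + o
p(r) = 14*r
m(H) = 5 + 2*H**2 (m(H) = (H**2 + H*H) + (3 + 2) = (H**2 + H**2) + 5 = 2*H**2 + 5 = 5 + 2*H**2)
p(-45 + 87) - m(A(11)) = 14*(-45 + 87) - (5 + 2*(-11)**2) = 14*42 - (5 + 2*121) = 588 - (5 + 242) = 588 - 1*247 = 588 - 247 = 341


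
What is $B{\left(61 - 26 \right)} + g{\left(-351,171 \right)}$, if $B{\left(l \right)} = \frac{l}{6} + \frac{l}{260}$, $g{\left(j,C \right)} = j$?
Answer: $- \frac{53825}{156} \approx -345.03$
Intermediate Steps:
$B{\left(l \right)} = \frac{133 l}{780}$ ($B{\left(l \right)} = l \frac{1}{6} + l \frac{1}{260} = \frac{l}{6} + \frac{l}{260} = \frac{133 l}{780}$)
$B{\left(61 - 26 \right)} + g{\left(-351,171 \right)} = \frac{133 \left(61 - 26\right)}{780} - 351 = \frac{133}{780} \cdot 35 - 351 = \frac{931}{156} - 351 = - \frac{53825}{156}$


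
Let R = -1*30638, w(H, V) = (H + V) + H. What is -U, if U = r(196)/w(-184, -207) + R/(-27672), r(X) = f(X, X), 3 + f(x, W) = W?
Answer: -6138077/7955700 ≈ -0.77153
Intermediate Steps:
w(H, V) = V + 2*H
f(x, W) = -3 + W
r(X) = -3 + X
R = -30638
U = 6138077/7955700 (U = (-3 + 196)/(-207 + 2*(-184)) - 30638/(-27672) = 193/(-207 - 368) - 30638*(-1/27672) = 193/(-575) + 15319/13836 = 193*(-1/575) + 15319/13836 = -193/575 + 15319/13836 = 6138077/7955700 ≈ 0.77153)
-U = -1*6138077/7955700 = -6138077/7955700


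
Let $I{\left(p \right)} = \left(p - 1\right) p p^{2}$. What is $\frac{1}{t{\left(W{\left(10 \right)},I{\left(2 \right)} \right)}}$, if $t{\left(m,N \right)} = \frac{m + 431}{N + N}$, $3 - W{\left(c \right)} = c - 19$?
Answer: $\frac{16}{443} \approx 0.036117$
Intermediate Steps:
$I{\left(p \right)} = p^{3} \left(-1 + p\right)$ ($I{\left(p \right)} = \left(-1 + p\right) p^{3} = p^{3} \left(-1 + p\right)$)
$W{\left(c \right)} = 22 - c$ ($W{\left(c \right)} = 3 - \left(c - 19\right) = 3 - \left(-19 + c\right) = 22 - c$)
$t{\left(m,N \right)} = \frac{431 + m}{2 N}$
$\frac{1}{t{\left(W{\left(10 \right)},I{\left(2 \right)} \right)}} = \frac{1}{\frac{1}{2} \frac{1}{2^{3} \left(-1 + 2\right)} \left(431 + \left(22 - 10\right)\right)} = \frac{1}{\frac{1}{2} \frac{1}{8 \cdot 1} \left(431 + \left(22 - 10\right)\right)} = \frac{1}{\frac{1}{2} \cdot \frac{1}{8} \left(431 + 12\right)} = \frac{1}{\frac{1}{2} \cdot \frac{1}{8} \cdot 443} = \frac{1}{\frac{443}{16}} = \frac{16}{443}$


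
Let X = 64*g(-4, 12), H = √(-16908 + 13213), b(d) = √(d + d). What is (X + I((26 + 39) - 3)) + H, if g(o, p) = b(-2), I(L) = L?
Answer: 62 + 128*I + I*√3695 ≈ 62.0 + 188.79*I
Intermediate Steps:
b(d) = √2*√d (b(d) = √(2*d) = √2*√d)
H = I*√3695 (H = √(-3695) = I*√3695 ≈ 60.786*I)
g(o, p) = 2*I (g(o, p) = √2*√(-2) = √2*(I*√2) = 2*I)
X = 128*I (X = 64*(2*I) = 128*I ≈ 128.0*I)
(X + I((26 + 39) - 3)) + H = (128*I + ((26 + 39) - 3)) + I*√3695 = (128*I + (65 - 3)) + I*√3695 = (128*I + 62) + I*√3695 = (62 + 128*I) + I*√3695 = 62 + 128*I + I*√3695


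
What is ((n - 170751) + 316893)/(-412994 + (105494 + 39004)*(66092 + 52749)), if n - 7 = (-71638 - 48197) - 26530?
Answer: -27/2146484228 ≈ -1.2579e-8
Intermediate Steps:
n = -146358 (n = 7 + ((-71638 - 48197) - 26530) = 7 + (-119835 - 26530) = 7 - 146365 = -146358)
((n - 170751) + 316893)/(-412994 + (105494 + 39004)*(66092 + 52749)) = ((-146358 - 170751) + 316893)/(-412994 + (105494 + 39004)*(66092 + 52749)) = (-317109 + 316893)/(-412994 + 144498*118841) = -216/(-412994 + 17172286818) = -216/17171873824 = -216*1/17171873824 = -27/2146484228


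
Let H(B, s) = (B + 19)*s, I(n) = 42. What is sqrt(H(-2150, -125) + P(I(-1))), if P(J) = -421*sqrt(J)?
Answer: sqrt(266375 - 421*sqrt(42)) ≈ 513.46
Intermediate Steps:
H(B, s) = s*(19 + B) (H(B, s) = (19 + B)*s = s*(19 + B))
sqrt(H(-2150, -125) + P(I(-1))) = sqrt(-125*(19 - 2150) - 421*sqrt(42)) = sqrt(-125*(-2131) - 421*sqrt(42)) = sqrt(266375 - 421*sqrt(42))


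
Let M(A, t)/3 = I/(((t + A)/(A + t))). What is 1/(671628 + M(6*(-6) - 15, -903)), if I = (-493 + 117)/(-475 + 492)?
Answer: 17/11416548 ≈ 1.4891e-6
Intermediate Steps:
I = -376/17 ≈ -22.118
M(A, t) = -1128/17 (M(A, t) = 3*(-376*(A + t)/(t + A)/17) = 3*(-376/(17*((A + t)/(A + t)))) = 3*(-376/17/1) = 3*(-376/17*1) = 3*(-376/17) = -1128/17)
1/(671628 + M(6*(-6) - 15, -903)) = 1/(671628 - 1128/17) = 1/(11416548/17) = 17/11416548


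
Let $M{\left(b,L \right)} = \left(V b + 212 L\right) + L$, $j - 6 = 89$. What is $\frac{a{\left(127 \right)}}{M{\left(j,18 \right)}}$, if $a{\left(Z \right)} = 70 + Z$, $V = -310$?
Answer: $- \frac{197}{25616} \approx -0.0076905$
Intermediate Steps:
$j = 95$ ($j = 6 + 89 = 95$)
$M{\left(b,L \right)} = - 310 b + 213 L$ ($M{\left(b,L \right)} = \left(- 310 b + 212 L\right) + L = - 310 b + 213 L$)
$\frac{a{\left(127 \right)}}{M{\left(j,18 \right)}} = \frac{70 + 127}{\left(-310\right) 95 + 213 \cdot 18} = \frac{197}{-29450 + 3834} = \frac{197}{-25616} = 197 \left(- \frac{1}{25616}\right) = - \frac{197}{25616}$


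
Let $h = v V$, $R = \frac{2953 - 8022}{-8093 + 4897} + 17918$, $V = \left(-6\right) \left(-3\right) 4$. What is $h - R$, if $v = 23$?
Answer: $- \frac{51978421}{3196} \approx -16264.0$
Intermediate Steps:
$V = 72$ ($V = 18 \cdot 4 = 72$)
$R = \frac{57270997}{3196}$ ($R = - \frac{5069}{-3196} + 17918 = \left(-5069\right) \left(- \frac{1}{3196}\right) + 17918 = \frac{5069}{3196} + 17918 = \frac{57270997}{3196} \approx 17920.0$)
$h = 1656$ ($h = 23 \cdot 72 = 1656$)
$h - R = 1656 - \frac{57270997}{3196} = - \frac{51978421}{3196}$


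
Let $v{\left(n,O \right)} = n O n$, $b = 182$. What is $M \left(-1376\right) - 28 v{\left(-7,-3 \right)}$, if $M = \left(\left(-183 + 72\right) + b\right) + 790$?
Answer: $-1180620$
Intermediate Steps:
$v{\left(n,O \right)} = O n^{2}$ ($v{\left(n,O \right)} = O n n = O n^{2}$)
$M = 861$ ($M = \left(\left(-183 + 72\right) + 182\right) + 790 = \left(-111 + 182\right) + 790 = 71 + 790 = 861$)
$M \left(-1376\right) - 28 v{\left(-7,-3 \right)} = 861 \left(-1376\right) - 28 \left(- 3 \left(-7\right)^{2}\right) = -1184736 - 28 \left(\left(-3\right) 49\right) = -1184736 - -4116 = -1184736 + 4116 = -1180620$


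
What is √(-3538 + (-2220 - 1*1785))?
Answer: I*√7543 ≈ 86.85*I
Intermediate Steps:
√(-3538 + (-2220 - 1*1785)) = √(-3538 + (-2220 - 1785)) = √(-3538 - 4005) = √(-7543) = I*√7543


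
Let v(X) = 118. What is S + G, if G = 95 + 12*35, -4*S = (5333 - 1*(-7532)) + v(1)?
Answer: -10923/4 ≈ -2730.8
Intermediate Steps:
S = -12983/4 (S = -((5333 - 1*(-7532)) + 118)/4 = -((5333 + 7532) + 118)/4 = -(12865 + 118)/4 = -1/4*12983 = -12983/4 ≈ -3245.8)
G = 515 (G = 95 + 420 = 515)
S + G = -12983/4 + 515 = -10923/4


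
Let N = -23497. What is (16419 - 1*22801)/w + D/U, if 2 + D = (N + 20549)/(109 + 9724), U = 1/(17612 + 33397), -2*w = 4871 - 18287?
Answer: -3868929159307/32979882 ≈ -1.1731e+5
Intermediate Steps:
w = 6708 (w = -(4871 - 18287)/2 = -½*(-13416) = 6708)
U = 1/51009 ≈ 1.9604e-5
D = -22614/9833 (D = -2 + (-23497 + 20549)/(109 + 9724) = -2 - 2948/9833 = -22614/9833 ≈ -2.2998)
(16419 - 1*22801)/w + D/U = (16419 - 1*22801)/6708 - 22614/(9833*1/51009) = (16419 - 22801)*(1/6708) - 22614/9833*51009 = -6382*1/6708 - 1153517526/9833 = -3191/3354 - 1153517526/9833 = -3868929159307/32979882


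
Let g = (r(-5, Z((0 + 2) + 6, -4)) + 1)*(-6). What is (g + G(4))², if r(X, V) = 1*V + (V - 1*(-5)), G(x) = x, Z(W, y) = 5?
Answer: 8464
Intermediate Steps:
r(X, V) = 5 + 2*V (r(X, V) = V + (V + 5) = V + (5 + V) = 5 + 2*V)
g = -96 (g = ((5 + 2*5) + 1)*(-6) = ((5 + 10) + 1)*(-6) = (15 + 1)*(-6) = 16*(-6) = -96)
(g + G(4))² = (-96 + 4)² = (-92)² = 8464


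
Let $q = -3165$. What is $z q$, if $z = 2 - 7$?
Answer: $15825$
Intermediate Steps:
$z = -5$ ($z = 2 - 7 = -5$)
$z q = \left(-5\right) \left(-3165\right) = 15825$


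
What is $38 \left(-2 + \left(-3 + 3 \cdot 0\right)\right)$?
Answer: $-190$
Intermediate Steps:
$38 \left(-2 + \left(-3 + 3 \cdot 0\right)\right) = 38 \left(-2 + \left(-3 + 0\right)\right) = 38 \left(-2 - 3\right) = 38 \left(-5\right) = -190$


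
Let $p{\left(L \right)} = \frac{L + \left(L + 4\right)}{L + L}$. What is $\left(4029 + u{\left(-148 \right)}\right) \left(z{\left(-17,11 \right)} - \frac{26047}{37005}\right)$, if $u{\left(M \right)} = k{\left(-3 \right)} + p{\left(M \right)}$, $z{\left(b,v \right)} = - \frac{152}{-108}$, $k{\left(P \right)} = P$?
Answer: $\frac{69822783079}{24645330} \approx 2833.1$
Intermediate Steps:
$p{\left(L \right)} = \frac{4 + 2 L}{2 L}$ ($p{\left(L \right)} = \frac{L + \left(4 + L\right)}{2 L} = \left(4 + 2 L\right) \frac{1}{2 L} = \frac{4 + 2 L}{2 L}$)
$z{\left(b,v \right)} = \frac{38}{27}$ ($z{\left(b,v \right)} = \left(-152\right) \left(- \frac{1}{108}\right) = \frac{38}{27}$)
$u{\left(M \right)} = -3 + \frac{2 + M}{M}$
$\left(4029 + u{\left(-148 \right)}\right) \left(z{\left(-17,11 \right)} - \frac{26047}{37005}\right) = \left(4029 - \left(2 - \frac{2}{-148}\right)\right) \left(\frac{38}{27} - \frac{26047}{37005}\right) = \left(4029 + \left(-2 + 2 \left(- \frac{1}{148}\right)\right)\right) \left(\frac{38}{27} - \frac{26047}{37005}\right) = \left(4029 - \frac{149}{74}\right) \left(\frac{38}{27} - \frac{26047}{37005}\right) = \left(4029 - \frac{149}{74}\right) \frac{234307}{333045} = \frac{297997}{74} \cdot \frac{234307}{333045} = \frac{69822783079}{24645330}$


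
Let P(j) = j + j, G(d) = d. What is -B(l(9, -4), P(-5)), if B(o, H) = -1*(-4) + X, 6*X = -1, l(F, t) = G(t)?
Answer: -23/6 ≈ -3.8333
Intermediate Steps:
l(F, t) = t
P(j) = 2*j
X = -⅙ (X = (⅙)*(-1) = -⅙ ≈ -0.16667)
B(o, H) = 23/6 (B(o, H) = -1*(-4) - ⅙ = 4 - ⅙ = 23/6)
-B(l(9, -4), P(-5)) = -1*23/6 = -23/6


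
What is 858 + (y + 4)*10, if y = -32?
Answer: 578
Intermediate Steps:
858 + (y + 4)*10 = 858 + (-32 + 4)*10 = 858 - 28*10 = 858 - 280 = 578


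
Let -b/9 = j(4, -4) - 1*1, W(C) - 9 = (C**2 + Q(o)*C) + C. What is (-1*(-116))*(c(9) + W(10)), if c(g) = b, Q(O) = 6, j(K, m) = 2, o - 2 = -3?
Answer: 19720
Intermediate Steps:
o = -1 (o = 2 - 3 = -1)
W(C) = 9 + C**2 + 7*C (W(C) = 9 + ((C**2 + 6*C) + C) = 9 + (C**2 + 7*C) = 9 + C**2 + 7*C)
b = -9 (b = -9*(2 - 1*1) = -9*(2 - 1) = -9*1 = -9)
c(g) = -9
(-1*(-116))*(c(9) + W(10)) = (-1*(-116))*(-9 + (9 + 10**2 + 7*10)) = 116*(-9 + (9 + 100 + 70)) = 116*(-9 + 179) = 116*170 = 19720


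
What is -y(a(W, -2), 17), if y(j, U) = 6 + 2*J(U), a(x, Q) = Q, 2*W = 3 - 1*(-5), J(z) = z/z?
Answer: -8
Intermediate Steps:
J(z) = 1
W = 4 (W = (3 - 1*(-5))/2 = (3 + 5)/2 = (½)*8 = 4)
y(j, U) = 8 (y(j, U) = 6 + 2*1 = 6 + 2 = 8)
-y(a(W, -2), 17) = -1*8 = -8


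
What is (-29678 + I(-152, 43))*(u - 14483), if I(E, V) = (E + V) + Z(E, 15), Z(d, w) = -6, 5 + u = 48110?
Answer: -1001700246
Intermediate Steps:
u = 48105 (u = -5 + 48110 = 48105)
I(E, V) = -6 + E + V (I(E, V) = (E + V) - 6 = -6 + E + V)
(-29678 + I(-152, 43))*(u - 14483) = (-29678 + (-6 - 152 + 43))*(48105 - 14483) = (-29678 - 115)*33622 = -29793*33622 = -1001700246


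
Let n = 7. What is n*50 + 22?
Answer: 372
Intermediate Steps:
n*50 + 22 = 7*50 + 22 = 350 + 22 = 372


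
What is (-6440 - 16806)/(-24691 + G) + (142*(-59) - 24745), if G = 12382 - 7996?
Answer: -672539269/20305 ≈ -33122.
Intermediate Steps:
G = 4386
(-6440 - 16806)/(-24691 + G) + (142*(-59) - 24745) = (-6440 - 16806)/(-24691 + 4386) + (142*(-59) - 24745) = -23246/(-20305) + (-8378 - 24745) = -23246*(-1/20305) - 33123 = 23246/20305 - 33123 = -672539269/20305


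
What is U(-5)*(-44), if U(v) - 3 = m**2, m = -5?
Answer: -1232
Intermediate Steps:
U(v) = 28 (U(v) = 3 + (-5)**2 = 3 + 25 = 28)
U(-5)*(-44) = 28*(-44) = -1232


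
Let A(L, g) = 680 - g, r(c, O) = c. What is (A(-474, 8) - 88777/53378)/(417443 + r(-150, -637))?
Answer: 2752403/1713405058 ≈ 0.0016064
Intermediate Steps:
(A(-474, 8) - 88777/53378)/(417443 + r(-150, -637)) = ((680 - 1*8) - 88777/53378)/(417443 - 150) = ((680 - 8) - 88777*1/53378)/417293 = (672 - 6829/4106)*(1/417293) = (2752403/4106)*(1/417293) = 2752403/1713405058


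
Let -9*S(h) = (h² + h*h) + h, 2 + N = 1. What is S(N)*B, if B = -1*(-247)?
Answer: -247/9 ≈ -27.444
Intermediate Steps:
N = -1 (N = -2 + 1 = -1)
B = 247
S(h) = -2*h²/9 - h/9 (S(h) = -((h² + h*h) + h)/9 = -((h² + h²) + h)/9 = -(2*h² + h)/9 = -(h + 2*h²)/9 = -2*h²/9 - h/9)
S(N)*B = -⅑*(-1)*(1 + 2*(-1))*247 = -⅑*(-1)*(1 - 2)*247 = -⅑*(-1)*(-1)*247 = -⅑*247 = -247/9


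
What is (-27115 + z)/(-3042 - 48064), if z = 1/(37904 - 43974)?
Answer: 164588051/310213420 ≈ 0.53056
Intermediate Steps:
z = -1/6070 (z = 1/(-6070) = -1/6070 ≈ -0.00016474)
(-27115 + z)/(-3042 - 48064) = (-27115 - 1/6070)/(-3042 - 48064) = -164588051/6070/(-51106) = -164588051/6070*(-1/51106) = 164588051/310213420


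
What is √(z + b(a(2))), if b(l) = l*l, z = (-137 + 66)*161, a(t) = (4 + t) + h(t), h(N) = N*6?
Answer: I*√11107 ≈ 105.39*I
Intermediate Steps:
h(N) = 6*N
a(t) = 4 + 7*t (a(t) = (4 + t) + 6*t = 4 + 7*t)
z = -11431 (z = -71*161 = -11431)
b(l) = l²
√(z + b(a(2))) = √(-11431 + (4 + 7*2)²) = √(-11431 + (4 + 14)²) = √(-11431 + 18²) = √(-11431 + 324) = √(-11107) = I*√11107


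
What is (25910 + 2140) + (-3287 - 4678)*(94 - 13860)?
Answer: 109674240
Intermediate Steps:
(25910 + 2140) + (-3287 - 4678)*(94 - 13860) = 28050 - 7965*(-13766) = 28050 + 109646190 = 109674240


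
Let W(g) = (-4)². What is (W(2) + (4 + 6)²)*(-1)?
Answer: -116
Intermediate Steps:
W(g) = 16
(W(2) + (4 + 6)²)*(-1) = (16 + (4 + 6)²)*(-1) = (16 + 10²)*(-1) = (16 + 100)*(-1) = 116*(-1) = -116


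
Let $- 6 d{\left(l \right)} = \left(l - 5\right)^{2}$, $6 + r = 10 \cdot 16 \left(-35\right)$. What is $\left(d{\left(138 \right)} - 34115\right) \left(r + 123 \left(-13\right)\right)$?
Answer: $\frac{1602240695}{6} \approx 2.6704 \cdot 10^{8}$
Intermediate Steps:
$r = -5606$ ($r = -6 + 10 \cdot 16 \left(-35\right) = -6 + 160 \left(-35\right) = -6 - 5600 = -5606$)
$d{\left(l \right)} = - \frac{\left(-5 + l\right)^{2}}{6}$ ($d{\left(l \right)} = - \frac{\left(l - 5\right)^{2}}{6} = - \frac{\left(-5 + l\right)^{2}}{6}$)
$\left(d{\left(138 \right)} - 34115\right) \left(r + 123 \left(-13\right)\right) = \left(- \frac{\left(-5 + 138\right)^{2}}{6} - 34115\right) \left(-5606 + 123 \left(-13\right)\right) = \left(- \frac{133^{2}}{6} - 34115\right) \left(-5606 - 1599\right) = \left(\left(- \frac{1}{6}\right) 17689 - 34115\right) \left(-7205\right) = \left(- \frac{17689}{6} - 34115\right) \left(-7205\right) = \left(- \frac{222379}{6}\right) \left(-7205\right) = \frac{1602240695}{6}$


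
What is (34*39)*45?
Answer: 59670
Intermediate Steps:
(34*39)*45 = 1326*45 = 59670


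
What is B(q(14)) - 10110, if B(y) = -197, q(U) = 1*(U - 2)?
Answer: -10307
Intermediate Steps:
q(U) = -2 + U (q(U) = 1*(-2 + U) = -2 + U)
B(q(14)) - 10110 = -197 - 10110 = -10307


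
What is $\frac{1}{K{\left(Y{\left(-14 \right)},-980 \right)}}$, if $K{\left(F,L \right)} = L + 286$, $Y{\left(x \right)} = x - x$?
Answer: $- \frac{1}{694} \approx -0.0014409$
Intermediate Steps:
$Y{\left(x \right)} = 0$
$K{\left(F,L \right)} = 286 + L$
$\frac{1}{K{\left(Y{\left(-14 \right)},-980 \right)}} = \frac{1}{286 - 980} = \frac{1}{-694} = - \frac{1}{694}$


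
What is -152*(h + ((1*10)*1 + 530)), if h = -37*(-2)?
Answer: -93328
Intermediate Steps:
h = 74
-152*(h + ((1*10)*1 + 530)) = -152*(74 + ((1*10)*1 + 530)) = -152*(74 + (10*1 + 530)) = -152*(74 + (10 + 530)) = -152*(74 + 540) = -152*614 = -93328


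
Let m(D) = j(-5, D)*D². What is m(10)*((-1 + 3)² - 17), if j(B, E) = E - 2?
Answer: -10400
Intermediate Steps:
j(B, E) = -2 + E
m(D) = D²*(-2 + D) (m(D) = (-2 + D)*D² = D²*(-2 + D))
m(10)*((-1 + 3)² - 17) = (10²*(-2 + 10))*((-1 + 3)² - 17) = (100*8)*(2² - 17) = 800*(4 - 17) = 800*(-13) = -10400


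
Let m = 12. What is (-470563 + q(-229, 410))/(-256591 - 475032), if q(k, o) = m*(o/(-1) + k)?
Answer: 478231/731623 ≈ 0.65366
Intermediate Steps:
q(k, o) = -12*o + 12*k (q(k, o) = 12*(o/(-1) + k) = 12*(o*(-1) + k) = 12*(-o + k) = 12*(k - o) = -12*o + 12*k)
(-470563 + q(-229, 410))/(-256591 - 475032) = (-470563 + (-12*410 + 12*(-229)))/(-256591 - 475032) = (-470563 + (-4920 - 2748))/(-731623) = (-470563 - 7668)*(-1/731623) = -478231*(-1/731623) = 478231/731623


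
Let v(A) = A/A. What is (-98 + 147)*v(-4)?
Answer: 49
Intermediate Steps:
v(A) = 1
(-98 + 147)*v(-4) = (-98 + 147)*1 = 49*1 = 49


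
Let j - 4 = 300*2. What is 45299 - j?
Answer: 44695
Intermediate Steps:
j = 604 (j = 4 + 300*2 = 4 + 600 = 604)
45299 - j = 45299 - 1*604 = 45299 - 604 = 44695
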